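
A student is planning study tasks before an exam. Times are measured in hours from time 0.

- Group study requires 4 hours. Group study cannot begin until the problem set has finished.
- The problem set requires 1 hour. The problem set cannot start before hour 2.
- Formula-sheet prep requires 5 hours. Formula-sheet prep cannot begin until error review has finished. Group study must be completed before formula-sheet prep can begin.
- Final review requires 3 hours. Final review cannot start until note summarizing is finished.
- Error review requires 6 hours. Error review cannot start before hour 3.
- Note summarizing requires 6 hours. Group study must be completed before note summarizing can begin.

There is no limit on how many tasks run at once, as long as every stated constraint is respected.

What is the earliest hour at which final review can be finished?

The problem set waits on its own release at hour 2, so it starts at hour 2 and finishes at 2 + 1 = hour 3.
After the problem set (finishes hour 3), group study can start at hour 3 and finishes at hour 7.
After group study (finishes hour 7), note summarizing can start at hour 7 and finishes at hour 13.
Final review cannot begin until note summarizing (finishes hour 13). It runs from hour 13 to 13 + 3 = hour 16.

16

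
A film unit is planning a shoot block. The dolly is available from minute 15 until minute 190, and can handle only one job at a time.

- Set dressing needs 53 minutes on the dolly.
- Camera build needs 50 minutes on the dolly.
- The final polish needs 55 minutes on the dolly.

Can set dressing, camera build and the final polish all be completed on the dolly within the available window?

The dolly window is 190 − 15 = 175 minutes.
Running back to back, the jobs need 53 + 50 + 55 = 158 minutes on the dolly.
Since 158 ≤ 175, they fit within the window.

Yes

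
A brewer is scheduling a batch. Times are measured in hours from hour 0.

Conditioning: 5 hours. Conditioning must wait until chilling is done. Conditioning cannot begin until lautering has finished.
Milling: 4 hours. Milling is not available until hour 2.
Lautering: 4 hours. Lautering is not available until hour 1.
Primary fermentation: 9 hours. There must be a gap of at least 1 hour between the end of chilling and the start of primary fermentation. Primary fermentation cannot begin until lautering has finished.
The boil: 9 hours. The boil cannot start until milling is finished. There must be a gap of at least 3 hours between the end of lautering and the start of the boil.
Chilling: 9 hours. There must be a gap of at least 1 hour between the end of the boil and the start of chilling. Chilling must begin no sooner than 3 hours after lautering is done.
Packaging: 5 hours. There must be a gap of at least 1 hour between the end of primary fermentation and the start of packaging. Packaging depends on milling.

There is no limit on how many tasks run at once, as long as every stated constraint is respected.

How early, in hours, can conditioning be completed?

Lautering waits on its own release at hour 1, so it starts at hour 1 and finishes at 1 + 4 = hour 5.
Milling waits on its own release at hour 2, so it starts at hour 2 and finishes at 2 + 4 = hour 6.
The boil has to wait for milling (finishes hour 6); lautering (finishes hour 5, plus 3-hour gap → hour 8). The latest of these is hour 8, so the boil runs hour 8 to 8 + 9 = hour 17.
For chilling: the boil (finishes hour 17, plus 1-hour gap → hour 18); lautering (finishes hour 5, plus 3-hour gap → hour 8). Taking the maximum gives a start of hour 18, and it finishes at 18 + 9 = hour 27.
Conditioning needs all of chilling (finishes hour 27); lautering (finishes hour 5). That puts its earliest start at hour 27; it finishes at 27 + 5 = hour 32.

32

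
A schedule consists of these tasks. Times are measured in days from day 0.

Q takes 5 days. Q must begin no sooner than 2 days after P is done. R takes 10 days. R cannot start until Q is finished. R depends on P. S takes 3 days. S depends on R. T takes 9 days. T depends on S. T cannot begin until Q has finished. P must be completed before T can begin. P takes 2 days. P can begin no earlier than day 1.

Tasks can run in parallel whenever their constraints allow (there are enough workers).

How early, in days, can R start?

P waits on its own release at day 1, so it starts at day 1 and finishes at 1 + 2 = day 3.
Q cannot begin until P (finishes day 3, plus 2-day gap → day 5). It runs from day 5 to 5 + 5 = day 10.
R waits on Q (finishes day 10); P (finishes day 3). The latest of these is day 10, which is the earliest R can start.

10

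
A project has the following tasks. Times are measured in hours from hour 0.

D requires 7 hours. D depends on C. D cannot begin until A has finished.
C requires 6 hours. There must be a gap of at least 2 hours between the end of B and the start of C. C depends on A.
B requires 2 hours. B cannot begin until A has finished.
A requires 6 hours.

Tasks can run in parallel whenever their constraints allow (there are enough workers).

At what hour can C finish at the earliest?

A has no prerequisites, so it starts at hour 0 and finishes at hour 6.
B waits on A (finishes hour 6), so it starts at hour 6 and finishes at 6 + 2 = hour 8.
C cannot start until B (finishes hour 8, plus 2-hour gap → hour 10); A (finishes hour 6). The controlling bound is hour 10, so C finishes at 10 + 6 = hour 16.

16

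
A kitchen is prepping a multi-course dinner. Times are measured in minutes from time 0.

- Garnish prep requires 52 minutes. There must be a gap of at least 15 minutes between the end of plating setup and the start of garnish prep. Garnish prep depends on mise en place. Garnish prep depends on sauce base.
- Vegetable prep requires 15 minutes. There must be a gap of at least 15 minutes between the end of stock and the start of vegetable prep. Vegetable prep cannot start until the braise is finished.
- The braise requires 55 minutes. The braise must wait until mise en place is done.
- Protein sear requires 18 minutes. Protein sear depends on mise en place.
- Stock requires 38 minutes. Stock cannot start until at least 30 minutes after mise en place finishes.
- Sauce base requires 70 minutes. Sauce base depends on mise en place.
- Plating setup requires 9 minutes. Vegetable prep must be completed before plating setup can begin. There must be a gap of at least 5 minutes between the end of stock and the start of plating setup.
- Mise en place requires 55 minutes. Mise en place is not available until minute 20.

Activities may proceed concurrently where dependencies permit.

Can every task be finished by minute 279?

After its own release at minute 20, mise en place can start at minute 20 and finishes at minute 75.
Protein sear waits on mise en place (finishes minute 75), so it starts at minute 75 and finishes at 75 + 18 = minute 93.
The braise waits on mise en place (finishes minute 75), so it starts at minute 75 and finishes at 75 + 55 = minute 130.
After mise en place (finishes minute 75), sauce base can start at minute 75 and finishes at minute 145.
Stock cannot begin until mise en place (finishes minute 75, plus 30-minute gap → minute 105). It runs from minute 105 to 105 + 38 = minute 143.
Vegetable prep needs all of stock (finishes minute 143, plus 15-minute gap → minute 158); the braise (finishes minute 130). That puts its earliest start at minute 158; it finishes at 158 + 15 = minute 173.
Plating setup cannot start until vegetable prep (finishes minute 173); stock (finishes minute 143, plus 5-minute gap → minute 148). The controlling bound is minute 173, so plating setup finishes at 173 + 9 = minute 182.
Garnish prep has to wait for plating setup (finishes minute 182, plus 15-minute gap → minute 197); mise en place (finishes minute 75); sauce base (finishes minute 145). The latest of these is minute 197, so garnish prep runs minute 197 to 197 + 52 = minute 249.
Every task is finished by minute 249, which is no later than the deadline of 279, so the schedule is feasible.

Yes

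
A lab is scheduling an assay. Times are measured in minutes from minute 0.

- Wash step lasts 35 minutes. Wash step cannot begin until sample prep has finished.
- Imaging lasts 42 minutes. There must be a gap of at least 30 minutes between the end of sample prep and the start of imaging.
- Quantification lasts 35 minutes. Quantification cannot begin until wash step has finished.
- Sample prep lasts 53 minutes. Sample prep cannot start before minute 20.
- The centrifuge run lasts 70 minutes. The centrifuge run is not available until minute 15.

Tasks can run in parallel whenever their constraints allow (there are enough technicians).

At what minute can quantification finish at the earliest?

Sample prep cannot begin until its own release at minute 20. It runs from minute 20 to 20 + 53 = minute 73.
Wash step waits on sample prep (finishes minute 73), so it starts at minute 73 and finishes at 73 + 35 = minute 108.
Quantification cannot begin until wash step (finishes minute 108). It runs from minute 108 to 108 + 35 = minute 143.

143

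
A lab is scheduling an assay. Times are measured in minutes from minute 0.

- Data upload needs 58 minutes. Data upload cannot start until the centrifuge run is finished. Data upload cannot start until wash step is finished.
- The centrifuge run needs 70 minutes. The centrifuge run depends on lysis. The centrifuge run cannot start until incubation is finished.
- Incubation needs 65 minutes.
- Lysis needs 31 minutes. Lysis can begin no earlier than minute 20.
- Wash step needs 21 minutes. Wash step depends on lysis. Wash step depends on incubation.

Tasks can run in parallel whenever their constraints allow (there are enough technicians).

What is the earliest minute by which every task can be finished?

193

Incubation has no prerequisites, so it starts at minute 0 and finishes at minute 65.
Lysis waits on its own release at minute 20, so it starts at minute 20 and finishes at 20 + 31 = minute 51.
Wash step has to wait for lysis (finishes minute 51); incubation (finishes minute 65). The latest of these is minute 65, so wash step runs minute 65 to 65 + 21 = minute 86.
For the centrifuge run: lysis (finishes minute 51); incubation (finishes minute 65). Taking the maximum gives a start of minute 65, and it finishes at 65 + 70 = minute 135.
For data upload: the centrifuge run (finishes minute 135); wash step (finishes minute 86). Taking the maximum gives a start of minute 135, and it finishes at 135 + 58 = minute 193.
All tasks are finished once the last one completes. Finish times: Lysis at 51, Incubation at 65, The centrifuge run at 135, Wash step at 86, Data upload at 193. The latest is minute 193.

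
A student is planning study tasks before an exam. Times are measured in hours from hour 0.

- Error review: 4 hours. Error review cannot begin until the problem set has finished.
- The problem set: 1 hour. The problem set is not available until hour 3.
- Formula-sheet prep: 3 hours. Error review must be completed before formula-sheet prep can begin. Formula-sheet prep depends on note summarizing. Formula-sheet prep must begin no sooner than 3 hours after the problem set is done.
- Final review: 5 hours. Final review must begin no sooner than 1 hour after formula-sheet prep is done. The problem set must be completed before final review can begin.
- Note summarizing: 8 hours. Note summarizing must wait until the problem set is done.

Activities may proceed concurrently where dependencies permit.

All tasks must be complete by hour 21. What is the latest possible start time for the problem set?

3

Final review has no dependents, so it just needs to finish by hour 21. Starting by 21 − 5 = hour 16 achieves that.
Formula-sheet prep feeds into final review (must start by hour 16, minus 1-hour gap → hour 15); so formula-sheet prep must finish by hour 15 and therefore start by hour 12.
Error review has to be done before formula-sheet prep (must start by hour 12). That means finishing by hour 12, i.e. starting by 12 − 4 = hour 8.
Since formula-sheet prep (must start by hour 12) depends on it, note summarizing must finish by hour 12. Backing off its 8-hour duration gives a latest start of hour 4.
The problem set must finish in time for error review (must start by hour 8); note summarizing (must start by hour 4); formula-sheet prep (must start by hour 12, minus 3-hour gap → hour 9); final review (must start by hour 16). The tightest is hour 4, so the problem set must start by 4 − 1 = hour 3.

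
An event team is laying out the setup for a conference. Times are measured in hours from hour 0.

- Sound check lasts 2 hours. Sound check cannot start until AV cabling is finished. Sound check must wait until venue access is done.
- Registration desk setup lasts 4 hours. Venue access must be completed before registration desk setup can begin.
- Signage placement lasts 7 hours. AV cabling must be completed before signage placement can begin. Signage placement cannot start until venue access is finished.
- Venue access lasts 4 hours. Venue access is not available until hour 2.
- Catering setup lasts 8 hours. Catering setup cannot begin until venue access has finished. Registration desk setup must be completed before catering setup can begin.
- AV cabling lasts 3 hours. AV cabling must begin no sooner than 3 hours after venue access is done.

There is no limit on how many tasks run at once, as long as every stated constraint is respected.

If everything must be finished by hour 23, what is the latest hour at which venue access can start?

6

To finish by hour 23, signage placement (duration 7) must start no later than hour 16.
Sound check must finish by hour 23; it takes 2 hours, so it must start by 23 − 2 = hour 21.
AV cabling has several dependents: signage placement (must start by hour 16); sound check (must start by hour 21). The earliest of those limits is hour 16, so AV cabling must start by 16 − 3 = hour 13.
Catering setup has no dependents, so it just needs to finish by hour 23. Starting by 23 − 8 = hour 15 achieves that.
Registration desk setup feeds into catering setup (must start by hour 15); so registration desk setup must finish by hour 15 and therefore start by hour 11.
For venue access: AV cabling (must start by hour 13, minus 3-hour gap → hour 10); registration desk setup (must start by hour 11); signage placement (must start by hour 16); catering setup (must start by hour 15); sound check (must start by hour 21). The most restrictive is hour 10; with a 4-hour duration, venue access must start by hour 6.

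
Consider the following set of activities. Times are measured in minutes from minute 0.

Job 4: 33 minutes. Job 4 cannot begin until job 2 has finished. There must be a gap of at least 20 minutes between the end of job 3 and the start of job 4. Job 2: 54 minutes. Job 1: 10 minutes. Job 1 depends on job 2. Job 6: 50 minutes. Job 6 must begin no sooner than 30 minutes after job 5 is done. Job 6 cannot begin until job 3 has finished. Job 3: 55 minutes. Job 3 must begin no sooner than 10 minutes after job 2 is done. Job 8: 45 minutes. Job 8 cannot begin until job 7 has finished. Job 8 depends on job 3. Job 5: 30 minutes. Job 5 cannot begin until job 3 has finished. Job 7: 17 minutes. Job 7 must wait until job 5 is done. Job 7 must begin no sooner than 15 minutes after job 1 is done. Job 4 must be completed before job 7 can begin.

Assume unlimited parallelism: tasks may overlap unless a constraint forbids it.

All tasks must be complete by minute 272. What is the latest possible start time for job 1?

185

Job 8 has no dependents, so it just needs to finish by minute 272. Starting by 272 − 45 = minute 227 achieves that.
Job 7 feeds into job 8 (must start by minute 227); so job 7 must finish by minute 227 and therefore start by minute 210.
Since job 7 (must start by minute 210, minus 15-minute gap → minute 195) depends on it, job 1 must finish by minute 195. Backing off its 10-minute duration gives a latest start of minute 185.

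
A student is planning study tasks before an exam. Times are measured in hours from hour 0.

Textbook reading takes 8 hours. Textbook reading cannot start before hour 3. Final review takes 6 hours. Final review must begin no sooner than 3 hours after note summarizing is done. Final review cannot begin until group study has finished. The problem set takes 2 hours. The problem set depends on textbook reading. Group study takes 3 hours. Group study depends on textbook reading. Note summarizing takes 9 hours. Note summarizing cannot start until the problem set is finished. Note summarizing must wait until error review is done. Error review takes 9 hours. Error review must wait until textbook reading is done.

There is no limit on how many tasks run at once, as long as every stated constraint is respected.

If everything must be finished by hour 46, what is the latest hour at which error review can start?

To finish by hour 46, final review (duration 6) must start no later than hour 40.
Note summarizing has to be done before final review (must start by hour 40, minus 3-hour gap → hour 37). That means finishing by hour 37, i.e. starting by 37 − 9 = hour 28.
Error review feeds into note summarizing (must start by hour 28); so error review must finish by hour 28 and therefore start by hour 19.

19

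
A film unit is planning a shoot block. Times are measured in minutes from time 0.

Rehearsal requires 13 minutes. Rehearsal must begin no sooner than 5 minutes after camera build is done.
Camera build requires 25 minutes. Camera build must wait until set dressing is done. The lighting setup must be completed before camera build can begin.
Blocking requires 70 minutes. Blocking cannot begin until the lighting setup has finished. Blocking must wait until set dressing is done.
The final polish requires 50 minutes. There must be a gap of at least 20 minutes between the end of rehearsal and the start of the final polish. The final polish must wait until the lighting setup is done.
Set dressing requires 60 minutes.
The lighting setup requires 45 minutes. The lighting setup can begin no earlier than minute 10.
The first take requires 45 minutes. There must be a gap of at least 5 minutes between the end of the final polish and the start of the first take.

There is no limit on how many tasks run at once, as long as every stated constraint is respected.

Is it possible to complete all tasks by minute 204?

No

The lighting setup waits on its own release at minute 10, so it starts at minute 10 and finishes at 10 + 45 = minute 55.
Nothing blocks set dressing, so it runs from minute 0 to minute 60.
Blocking needs all of the lighting setup (finishes minute 55); set dressing (finishes minute 60). That puts its earliest start at minute 60; it finishes at 60 + 70 = minute 130.
Camera build has to wait for set dressing (finishes minute 60); the lighting setup (finishes minute 55). The latest of these is minute 60, so camera build runs minute 60 to 60 + 25 = minute 85.
Rehearsal waits on camera build (finishes minute 85, plus 5-minute gap → minute 90), so it starts at minute 90 and finishes at 90 + 13 = minute 103.
For the final polish: rehearsal (finishes minute 103, plus 20-minute gap → minute 123); the lighting setup (finishes minute 55). Taking the maximum gives a start of minute 123, and it finishes at 123 + 50 = minute 173.
The first take waits on the final polish (finishes minute 173, plus 5-minute gap → minute 178), so it starts at minute 178 and finishes at 178 + 45 = minute 223.
The earliest everything can be done is minute 223, which is after the deadline of 204, so it is not possible.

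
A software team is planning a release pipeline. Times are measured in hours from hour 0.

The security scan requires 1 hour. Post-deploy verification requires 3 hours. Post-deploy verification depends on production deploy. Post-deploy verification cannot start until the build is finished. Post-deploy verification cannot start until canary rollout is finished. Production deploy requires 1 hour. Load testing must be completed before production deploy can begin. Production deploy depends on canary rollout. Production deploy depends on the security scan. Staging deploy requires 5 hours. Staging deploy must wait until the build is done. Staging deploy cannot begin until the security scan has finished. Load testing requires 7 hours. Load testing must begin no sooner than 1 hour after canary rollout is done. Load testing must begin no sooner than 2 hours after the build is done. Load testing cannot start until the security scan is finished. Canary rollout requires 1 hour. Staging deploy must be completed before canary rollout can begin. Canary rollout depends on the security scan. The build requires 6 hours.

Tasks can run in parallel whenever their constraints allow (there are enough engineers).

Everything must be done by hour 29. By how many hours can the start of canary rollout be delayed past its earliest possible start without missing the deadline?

The security scan can start immediately at hour 0; it finishes at hour 1.
The build has no prerequisites, so it starts at hour 0 and finishes at hour 6.
For staging deploy: the build (finishes hour 6); the security scan (finishes hour 1). Taking the maximum gives a start of hour 6, and it finishes at 6 + 5 = hour 11.
For canary rollout: staging deploy (finishes hour 11); the security scan (finishes hour 1). Taking the maximum gives a start of hour 11, and it finishes at 11 + 1 = hour 12.

Working backward from the deadline:
Post-deploy verification has no dependents, so it just needs to finish by hour 29. Starting by 29 − 3 = hour 26 achieves that.
Production deploy has to be done before post-deploy verification (must start by hour 26). That means finishing by hour 26, i.e. starting by 26 − 1 = hour 25.
Load testing feeds into production deploy (must start by hour 25); so load testing must finish by hour 25 and therefore start by hour 18.
Canary rollout has several dependents: load testing (must start by hour 18, minus 1-hour gap → hour 17); production deploy (must start by hour 25); post-deploy verification (must start by hour 26). The earliest of those limits is hour 17, so canary rollout must start by 17 − 1 = hour 16.
So canary rollout can start as early as hour 11 and as late as hour 16, giving 16 − 11 = 5 hours of slack.

5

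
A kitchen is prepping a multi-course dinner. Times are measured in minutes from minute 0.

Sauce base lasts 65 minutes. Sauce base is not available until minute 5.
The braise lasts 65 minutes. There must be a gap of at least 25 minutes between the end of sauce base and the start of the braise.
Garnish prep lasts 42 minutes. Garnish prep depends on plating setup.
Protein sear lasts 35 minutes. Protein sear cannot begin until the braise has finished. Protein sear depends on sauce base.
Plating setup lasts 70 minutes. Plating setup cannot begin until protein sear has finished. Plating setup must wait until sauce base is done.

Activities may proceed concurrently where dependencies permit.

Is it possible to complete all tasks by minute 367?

Yes

Sauce base cannot begin until its own release at minute 5. It runs from minute 5 to 5 + 65 = minute 70.
After sauce base (finishes minute 70, plus 25-minute gap → minute 95), the braise can start at minute 95 and finishes at minute 160.
Protein sear needs all of the braise (finishes minute 160); sauce base (finishes minute 70). That puts its earliest start at minute 160; it finishes at 160 + 35 = minute 195.
Plating setup cannot start until protein sear (finishes minute 195); sauce base (finishes minute 70). The controlling bound is minute 195, so plating setup finishes at 195 + 70 = minute 265.
Garnish prep waits on plating setup (finishes minute 265), so it starts at minute 265 and finishes at 265 + 42 = minute 307.
Every task is finished by minute 307, which is no later than the deadline of 367, so the schedule is feasible.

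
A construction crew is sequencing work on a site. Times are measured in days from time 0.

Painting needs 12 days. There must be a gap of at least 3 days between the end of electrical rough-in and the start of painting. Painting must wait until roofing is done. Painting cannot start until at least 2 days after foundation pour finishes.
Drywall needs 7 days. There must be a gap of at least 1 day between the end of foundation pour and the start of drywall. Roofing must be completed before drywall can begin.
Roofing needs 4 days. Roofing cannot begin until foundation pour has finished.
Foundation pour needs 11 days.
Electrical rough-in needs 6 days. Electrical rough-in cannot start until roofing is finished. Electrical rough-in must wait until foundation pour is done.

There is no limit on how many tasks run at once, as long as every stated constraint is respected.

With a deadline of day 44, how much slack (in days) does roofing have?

8

Foundation pour can start immediately at day 0; it finishes at day 11.
Roofing waits on foundation pour (finishes day 11), so it starts at day 11 and finishes at 11 + 4 = day 15.

Working backward from the deadline:
Nothing follows painting; the deadline of day 44 is its only limit. It must start by 44 − 12 = day 32.
Electrical rough-in has to be done before painting (must start by day 32, minus 3-day gap → day 29). That means finishing by day 29, i.e. starting by 29 − 6 = day 23.
Nothing follows drywall; the deadline of day 44 is its only limit. It must start by 44 − 7 = day 37.
Roofing must finish in time for electrical rough-in (must start by day 23); drywall (must start by day 37); painting (must start by day 32). The tightest is day 23, so roofing must start by 23 − 4 = day 19.
So roofing can start as early as day 11 and as late as day 19, giving 19 − 11 = 8 days of slack.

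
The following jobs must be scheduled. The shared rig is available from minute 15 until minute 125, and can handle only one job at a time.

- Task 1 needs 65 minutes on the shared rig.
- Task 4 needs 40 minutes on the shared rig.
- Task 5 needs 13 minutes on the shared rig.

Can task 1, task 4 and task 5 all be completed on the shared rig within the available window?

No

The shared rig window is 125 − 15 = 110 minutes.
Running back to back, the jobs need 65 + 40 + 13 = 118 minutes on the shared rig.
Since 118 > 110, they cannot all fit.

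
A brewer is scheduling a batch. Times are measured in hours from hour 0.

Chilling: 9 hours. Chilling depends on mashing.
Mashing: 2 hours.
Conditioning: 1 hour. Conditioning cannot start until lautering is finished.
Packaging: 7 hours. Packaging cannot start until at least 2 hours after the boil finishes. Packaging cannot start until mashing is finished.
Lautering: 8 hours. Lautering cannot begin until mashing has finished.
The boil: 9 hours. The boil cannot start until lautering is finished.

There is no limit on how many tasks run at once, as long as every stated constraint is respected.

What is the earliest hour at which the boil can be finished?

19

Nothing blocks mashing, so it runs from hour 0 to hour 2.
After mashing (finishes hour 2), lautering can start at hour 2 and finishes at hour 10.
The boil waits on lautering (finishes hour 10), so it starts at hour 10 and finishes at 10 + 9 = hour 19.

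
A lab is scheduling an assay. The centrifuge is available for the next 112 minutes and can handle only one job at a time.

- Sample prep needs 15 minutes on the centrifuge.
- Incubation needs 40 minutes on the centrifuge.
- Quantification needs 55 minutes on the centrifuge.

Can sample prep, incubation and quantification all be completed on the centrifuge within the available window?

Running back to back, the jobs need 15 + 40 + 55 = 110 minutes on the centrifuge.
Since 110 ≤ 112, they fit within the window.

Yes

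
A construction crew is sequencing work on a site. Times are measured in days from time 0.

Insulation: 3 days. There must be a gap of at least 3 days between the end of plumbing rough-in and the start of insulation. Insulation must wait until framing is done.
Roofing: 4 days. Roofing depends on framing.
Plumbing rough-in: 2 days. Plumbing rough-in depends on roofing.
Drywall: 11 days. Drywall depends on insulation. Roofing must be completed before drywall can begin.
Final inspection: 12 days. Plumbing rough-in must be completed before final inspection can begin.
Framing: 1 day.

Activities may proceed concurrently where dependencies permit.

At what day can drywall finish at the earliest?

24

Nothing blocks framing, so it runs from day 0 to day 1.
After framing (finishes day 1), roofing can start at day 1 and finishes at day 5.
After roofing (finishes day 5), plumbing rough-in can start at day 5 and finishes at day 7.
Insulation needs all of plumbing rough-in (finishes day 7, plus 3-day gap → day 10); framing (finishes day 1). That puts its earliest start at day 10; it finishes at 10 + 3 = day 13.
Drywall has to wait for insulation (finishes day 13); roofing (finishes day 5). The latest of these is day 13, so drywall runs day 13 to 13 + 11 = day 24.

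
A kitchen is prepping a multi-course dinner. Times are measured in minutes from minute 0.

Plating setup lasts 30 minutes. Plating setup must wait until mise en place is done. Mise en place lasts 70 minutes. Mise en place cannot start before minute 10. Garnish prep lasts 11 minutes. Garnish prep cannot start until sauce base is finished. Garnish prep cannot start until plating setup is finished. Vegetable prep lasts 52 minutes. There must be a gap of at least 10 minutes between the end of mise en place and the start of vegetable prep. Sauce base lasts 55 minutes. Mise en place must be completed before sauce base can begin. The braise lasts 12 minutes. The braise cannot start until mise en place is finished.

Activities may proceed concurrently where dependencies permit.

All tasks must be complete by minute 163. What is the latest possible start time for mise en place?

Garnish prep has no dependents, so it just needs to finish by minute 163. Starting by 163 − 11 = minute 152 achieves that.
Sauce base feeds into garnish prep (must start by minute 152); so sauce base must finish by minute 152 and therefore start by minute 97.
The braise must finish by minute 163; it takes 12 minutes, so it must start by 163 − 12 = minute 151.
To finish by minute 163, vegetable prep (duration 52) must start no later than minute 111.
Plating setup has to be done before garnish prep (must start by minute 152). That means finishing by minute 152, i.e. starting by 152 − 30 = minute 122.
Mise en place feeds sauce base (must start by minute 97); the braise (must start by minute 151); vegetable prep (must start by minute 111, minus 10-minute gap → minute 101); plating setup (must start by minute 122). Taking the minimum, mise en place must finish by minute 97 and start by 97 − 70 = minute 27.

27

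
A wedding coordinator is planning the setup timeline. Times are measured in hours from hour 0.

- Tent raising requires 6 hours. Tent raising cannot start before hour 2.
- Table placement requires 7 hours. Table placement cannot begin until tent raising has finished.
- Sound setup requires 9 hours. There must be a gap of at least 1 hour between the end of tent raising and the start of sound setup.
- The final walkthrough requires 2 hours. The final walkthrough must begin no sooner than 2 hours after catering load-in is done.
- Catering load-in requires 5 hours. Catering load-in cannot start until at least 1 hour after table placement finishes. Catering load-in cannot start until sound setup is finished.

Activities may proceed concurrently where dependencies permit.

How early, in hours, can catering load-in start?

18

Tent raising waits on its own release at hour 2, so it starts at hour 2 and finishes at 2 + 6 = hour 8.
After tent raising (finishes hour 8, plus 1-hour gap → hour 9), sound setup can start at hour 9 and finishes at hour 18.
After tent raising (finishes hour 8), table placement can start at hour 8 and finishes at hour 15.
Catering load-in waits on table placement (finishes hour 15, plus 1-hour gap → hour 16); sound setup (finishes hour 18). The latest of these is hour 18, which is the earliest catering load-in can start.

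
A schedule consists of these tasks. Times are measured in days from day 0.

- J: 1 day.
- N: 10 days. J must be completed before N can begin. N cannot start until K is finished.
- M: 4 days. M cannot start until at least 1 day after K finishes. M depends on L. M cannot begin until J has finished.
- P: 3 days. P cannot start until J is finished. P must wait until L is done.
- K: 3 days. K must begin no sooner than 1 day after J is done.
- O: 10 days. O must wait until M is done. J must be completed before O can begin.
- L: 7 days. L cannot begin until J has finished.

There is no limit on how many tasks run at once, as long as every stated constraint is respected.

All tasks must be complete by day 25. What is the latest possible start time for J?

3

Nothing follows O; the deadline of day 25 is its only limit. It must start by 25 − 10 = day 15.
M feeds into O (must start by day 15); so M must finish by day 15 and therefore start by day 11.
N must finish by day 25; it takes 10 days, so it must start by 25 − 10 = day 15.
K has several dependents: M (must start by day 11, minus 1-day gap → day 10); N (must start by day 15). The earliest of those limits is day 10, so K must start by 10 − 3 = day 7.
P has no dependents, so it just needs to finish by day 25. Starting by 25 − 3 = day 22 achieves that.
For L: M (must start by day 11); P (must start by day 22). The most restrictive is day 11; with a 7-day duration, L must start by day 4.
J feeds K (must start by day 7, minus 1-day gap → day 6); L (must start by day 4); M (must start by day 11); N (must start by day 15); O (must start by day 15); P (must start by day 22). Taking the minimum, J must finish by day 4 and start by 4 − 1 = day 3.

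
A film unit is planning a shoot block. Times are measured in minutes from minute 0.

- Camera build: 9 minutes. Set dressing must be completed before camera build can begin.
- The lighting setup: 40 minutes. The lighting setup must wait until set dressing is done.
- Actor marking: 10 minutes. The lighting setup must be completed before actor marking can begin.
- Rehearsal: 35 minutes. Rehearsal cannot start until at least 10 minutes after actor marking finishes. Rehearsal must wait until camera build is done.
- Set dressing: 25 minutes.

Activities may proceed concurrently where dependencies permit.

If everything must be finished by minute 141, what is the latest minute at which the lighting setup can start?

To finish by minute 141, rehearsal (duration 35) must start no later than minute 106.
Actor marking has to be done before rehearsal (must start by minute 106, minus 10-minute gap → minute 96). That means finishing by minute 96, i.e. starting by 96 − 10 = minute 86.
Since actor marking (must start by minute 86) depends on it, the lighting setup must finish by minute 86. Backing off its 40-minute duration gives a latest start of minute 46.

46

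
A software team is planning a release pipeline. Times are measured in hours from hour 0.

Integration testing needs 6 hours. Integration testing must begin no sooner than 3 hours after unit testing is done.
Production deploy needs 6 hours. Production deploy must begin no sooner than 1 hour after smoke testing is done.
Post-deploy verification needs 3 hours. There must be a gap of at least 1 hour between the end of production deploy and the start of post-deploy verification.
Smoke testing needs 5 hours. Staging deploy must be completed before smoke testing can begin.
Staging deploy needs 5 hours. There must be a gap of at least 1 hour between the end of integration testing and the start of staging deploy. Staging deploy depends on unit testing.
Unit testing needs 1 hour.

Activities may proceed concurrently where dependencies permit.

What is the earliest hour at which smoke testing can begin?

Unit testing has no prerequisites, so it starts at hour 0 and finishes at hour 1.
Integration testing waits on unit testing (finishes hour 1, plus 3-hour gap → hour 4), so it starts at hour 4 and finishes at 4 + 6 = hour 10.
Staging deploy cannot start until integration testing (finishes hour 10, plus 1-hour gap → hour 11); unit testing (finishes hour 1). The controlling bound is hour 11, so staging deploy finishes at 11 + 5 = hour 16.
Smoke testing waits on staging deploy (finishes hour 16), so the earliest it can start is hour 16.

16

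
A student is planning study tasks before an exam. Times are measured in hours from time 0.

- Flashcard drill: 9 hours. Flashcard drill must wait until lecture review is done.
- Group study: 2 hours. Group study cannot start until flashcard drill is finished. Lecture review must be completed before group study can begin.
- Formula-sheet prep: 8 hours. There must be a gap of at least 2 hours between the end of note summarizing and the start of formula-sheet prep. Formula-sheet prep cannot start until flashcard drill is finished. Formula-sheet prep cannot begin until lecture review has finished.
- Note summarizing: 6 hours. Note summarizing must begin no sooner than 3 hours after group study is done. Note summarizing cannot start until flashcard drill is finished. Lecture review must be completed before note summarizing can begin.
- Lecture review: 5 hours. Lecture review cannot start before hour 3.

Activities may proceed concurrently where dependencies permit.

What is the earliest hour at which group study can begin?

After its own release at hour 3, lecture review can start at hour 3 and finishes at hour 8.
Flashcard drill cannot begin until lecture review (finishes hour 8). It runs from hour 8 to 8 + 9 = hour 17.
Group study waits on flashcard drill (finishes hour 17); lecture review (finishes hour 8). The latest of these is hour 17, which is the earliest group study can start.

17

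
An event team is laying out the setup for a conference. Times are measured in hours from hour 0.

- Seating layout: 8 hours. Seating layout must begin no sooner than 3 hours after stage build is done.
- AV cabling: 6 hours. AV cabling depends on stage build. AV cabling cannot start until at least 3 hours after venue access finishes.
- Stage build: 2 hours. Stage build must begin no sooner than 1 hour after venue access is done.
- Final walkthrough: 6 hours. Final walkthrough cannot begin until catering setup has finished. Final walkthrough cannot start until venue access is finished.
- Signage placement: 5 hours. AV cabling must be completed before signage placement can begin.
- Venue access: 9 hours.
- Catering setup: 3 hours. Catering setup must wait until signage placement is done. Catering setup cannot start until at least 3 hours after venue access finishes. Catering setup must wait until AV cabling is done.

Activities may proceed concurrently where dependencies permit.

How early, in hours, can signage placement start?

Venue access can start immediately at hour 0; it finishes at hour 9.
Stage build cannot begin until venue access (finishes hour 9, plus 1-hour gap → hour 10). It runs from hour 10 to 10 + 2 = hour 12.
AV cabling has to wait for stage build (finishes hour 12); venue access (finishes hour 9, plus 3-hour gap → hour 12). The latest of these is hour 12, so AV cabling runs hour 12 to 12 + 6 = hour 18.
Signage placement waits on AV cabling (finishes hour 18), so the earliest it can start is hour 18.

18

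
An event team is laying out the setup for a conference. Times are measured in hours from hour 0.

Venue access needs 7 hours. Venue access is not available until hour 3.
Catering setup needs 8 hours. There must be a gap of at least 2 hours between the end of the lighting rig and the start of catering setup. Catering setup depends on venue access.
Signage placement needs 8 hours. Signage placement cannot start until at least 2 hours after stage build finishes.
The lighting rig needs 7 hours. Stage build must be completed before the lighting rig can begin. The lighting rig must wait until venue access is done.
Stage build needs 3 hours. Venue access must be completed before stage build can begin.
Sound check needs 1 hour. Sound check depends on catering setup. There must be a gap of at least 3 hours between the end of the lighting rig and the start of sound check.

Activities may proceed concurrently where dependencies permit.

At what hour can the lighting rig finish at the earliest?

20

After its own release at hour 3, venue access can start at hour 3 and finishes at hour 10.
Stage build waits on venue access (finishes hour 10), so it starts at hour 10 and finishes at 10 + 3 = hour 13.
The lighting rig cannot start until stage build (finishes hour 13); venue access (finishes hour 10). The controlling bound is hour 13, so the lighting rig finishes at 13 + 7 = hour 20.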